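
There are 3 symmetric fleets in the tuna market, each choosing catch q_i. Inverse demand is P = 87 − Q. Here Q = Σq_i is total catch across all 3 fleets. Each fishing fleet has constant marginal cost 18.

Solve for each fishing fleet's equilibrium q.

A representative fishing fleet's profit is π_i = q_i(87 − Q) − 18q_i, with Q = q_i + Σ_{j≠i} q_j.
First-order condition: 69 − 2q_i − Σ_{j≠i} q_j = 0.
In a symmetric equilibrium every fishing fleet chooses the same q, so Σ_{j≠i} q_j = 2q. The condition becomes 69 − 4q = 0, giving q = 69/4 = 17.25.

17.25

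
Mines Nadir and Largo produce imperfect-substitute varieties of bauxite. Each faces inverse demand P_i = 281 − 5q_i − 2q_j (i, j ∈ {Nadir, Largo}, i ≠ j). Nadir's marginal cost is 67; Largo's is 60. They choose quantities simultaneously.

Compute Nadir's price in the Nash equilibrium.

Mine Nadir's profit: π = q_{Nadir}(281 − 5q_{Nadir} − 2q_{Largo}) − 67q_{Nadir}.
∂π/∂q_{Nadir} = 214 − 10q_{Nadir} − 2q_{Largo} = 0 ⇒ q_{Nadir} = 21.4 − 0.2q_{Largo}.
Similarly q_{Largo} = 22.1 − 0.2q_{Nadir}.
Plugging q_{Largo} into Nadir's best response: q_{Nadir} = 21.4 − 0.2(22.1 − 0.2q_{Nadir}) ⇒ 0.96q_{Nadir} = 16.98, so q_{Nadir} = 17.6875.
Then q_{Largo} = 22.1 − 0.2·17.6875 = 18.5625.
P_{Nadir} = 281 − 5·17.6875 − 2·18.5625 = 155.4375.

155.4375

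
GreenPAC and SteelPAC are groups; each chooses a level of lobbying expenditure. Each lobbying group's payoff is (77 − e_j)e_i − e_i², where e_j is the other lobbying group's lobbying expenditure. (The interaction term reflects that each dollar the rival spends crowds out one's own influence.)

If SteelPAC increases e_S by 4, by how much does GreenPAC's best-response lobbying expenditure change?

GreenPAC's payoff is (77 − e_S)e_G − e_G².
∂π/∂e_G = 77 − e_S − 2e_G = 0, so e_G = 38.5 − 0.5e_S.
The reaction-function slope is −0.5, so a 4-unit rise in e_S moves e_G by −0.5 × 4 = −2. GreenPAC's best response falls — the actions are strategic substitutes.

-2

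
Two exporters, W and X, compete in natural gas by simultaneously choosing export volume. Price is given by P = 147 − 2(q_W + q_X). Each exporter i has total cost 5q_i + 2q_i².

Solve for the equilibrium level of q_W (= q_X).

Exporter W's profit: π = q_W(147 − 2(q_W + q_X)) − 5q_W − 2q_W².
∂π/∂q_W = 142 − 8q_W − 2q_X = 0, so q_W = 17.75 − 0.25q_X.
By symmetry q_X = q_W; substituting into the reaction function, 1.25q_W = 17.75 and q_W = 14.2.

14.2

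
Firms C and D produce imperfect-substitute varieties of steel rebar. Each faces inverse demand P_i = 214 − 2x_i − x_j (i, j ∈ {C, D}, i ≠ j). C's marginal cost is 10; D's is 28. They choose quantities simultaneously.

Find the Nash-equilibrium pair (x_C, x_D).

42, 36

Firm C's profit: π = x_C(214 − 2x_C − x_D) − 10x_C.
∂π/∂x_C = 204 − 4x_C − x_D = 0 ⇒ x_C = 51 − 0.25x_D.
Similarly x_D = 46.5 − 0.25x_C.
Substituting the second reaction function into the first: x_C = 51 − 0.25(46.5 − 0.25x_C), which gives 0.9375x_C = 39.375 ⇒ x_C = 42.
Then x_D = 46.5 − 0.25·42 = 36.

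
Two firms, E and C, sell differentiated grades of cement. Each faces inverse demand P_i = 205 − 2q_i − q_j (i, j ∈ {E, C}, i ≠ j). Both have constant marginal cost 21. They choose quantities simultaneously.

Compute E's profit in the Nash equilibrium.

2708.48

Firm E's profit: π = q_E(205 − 2q_E − q_C) − 21q_E.
∂π/∂q_E = 184 − 4q_E − q_C = 0 ⇒ q_E = 46 − 0.25q_C.
The game is symmetric, so in equilibrium q_C = q_E: the reaction function gives 1.25q_E = 46, hence q_E = 36.8.
P_E = 205 − 2·36.8 − 36.8 = 94.6.
Profit = (94.6 − 21)·36.8 = 2708.48.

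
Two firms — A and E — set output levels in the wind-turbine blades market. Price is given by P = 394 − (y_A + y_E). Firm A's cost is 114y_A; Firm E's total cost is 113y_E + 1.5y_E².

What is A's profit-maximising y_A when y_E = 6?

137

Firm A's profit: π = y_A(394 − (y_A + y_E)) − 114y_A.
∂π/∂y_A = 280 − 2y_A − y_E = 0, so y_A = 140 − 0.5y_E.
At y_E = 6: y_A = 140 − 0.5·6 = 137.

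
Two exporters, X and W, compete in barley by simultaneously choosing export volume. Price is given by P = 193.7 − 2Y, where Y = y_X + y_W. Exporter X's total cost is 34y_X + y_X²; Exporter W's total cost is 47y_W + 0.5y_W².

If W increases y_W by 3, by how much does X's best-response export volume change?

Exporter X's profit: π = y_X(193.7 − 2(y_X + y_W)) − 34y_X − y_X².
∂π/∂y_X = 159.7 − 6y_X − 2y_W = 0, so y_X = 1597/60 − (1/3)y_W.
The reaction-function slope is −1/3, so a 3-unit rise in y_W moves y_X by −1/3 × 3 = −1. X's best response falls — the actions are strategic substitutes.

-1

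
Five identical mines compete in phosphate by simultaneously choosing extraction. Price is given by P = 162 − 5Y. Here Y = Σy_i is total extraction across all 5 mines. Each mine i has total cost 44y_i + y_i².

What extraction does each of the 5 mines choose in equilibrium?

3.6875

A representative mine's profit is π_i = y_i(162 − 5Y) − 44y_i − y_i², with Y = y_i + Σ_{j≠i} y_j.
First-order condition: 118 − 12y_i − 5Σ_{j≠i} y_j = 0.
With identical mines, set every y_j = y: then 118 − 12y − 20y = 0, i.e. y = 118/32 = 3.6875.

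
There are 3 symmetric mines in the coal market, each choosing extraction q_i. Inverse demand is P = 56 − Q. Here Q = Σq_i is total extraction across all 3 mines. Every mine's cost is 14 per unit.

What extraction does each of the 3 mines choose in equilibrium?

10.5

A representative mine's profit is π_i = q_i(56 − Q) − 14q_i, with Q = q_i + Σ_{j≠i} q_j.
First-order condition: 42 − 2q_i − Σ_{j≠i} q_j = 0.
In a symmetric equilibrium every mine chooses the same q, so Σ_{j≠i} q_j = 2q. The condition becomes 42 − 4q = 0, giving q = 42/4 = 10.5.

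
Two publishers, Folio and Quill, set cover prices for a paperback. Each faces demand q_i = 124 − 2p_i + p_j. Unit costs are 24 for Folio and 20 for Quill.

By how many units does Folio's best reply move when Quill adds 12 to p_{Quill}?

Folio's profit: π = (p_{Folio} − 24)(124 − 2p_{Folio} + p_{Quill}).
∂π/∂p_{Folio} = 172 − 4p_{Folio} + p_{Quill} = 0 ⇒ p_{Folio} = 43 + 0.25p_{Quill}.
The reaction-function slope is 0.25, so a 12-unit rise in p_{Quill} moves p_{Folio} by 0.25 × 12 = 3. Folio's best response rises — the actions are strategic complements.

3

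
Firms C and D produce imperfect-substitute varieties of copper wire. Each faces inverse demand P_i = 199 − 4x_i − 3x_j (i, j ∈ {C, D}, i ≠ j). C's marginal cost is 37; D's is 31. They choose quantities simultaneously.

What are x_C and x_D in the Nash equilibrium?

Firm C's profit: π = x_C(199 − 4x_C − 3x_D) − 37x_C.
∂π/∂x_C = 162 − 8x_C − 3x_D = 0 ⇒ x_C = 20.25 − 0.375x_D.
Similarly x_D = 21 − 0.375x_C.
Plugging x_D into C's best response: x_C = 20.25 − 0.375(21 − 0.375x_C) ⇒ (55/64)x_C = 12.375, so x_C = 14.4.
Then x_D = 21 − 0.375·14.4 = 15.6.

14.4, 15.6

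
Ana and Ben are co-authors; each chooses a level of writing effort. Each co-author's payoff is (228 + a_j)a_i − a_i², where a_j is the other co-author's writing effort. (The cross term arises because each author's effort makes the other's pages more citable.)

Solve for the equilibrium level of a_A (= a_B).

228

Ana's payoff is (228 + a_B)a_A − a_A².
∂π/∂a_A = 228 + a_B − 2a_A = 0, so a_A = 114 + 0.5a_B.
Setting a_A = a_B in the reaction function: a_A = 114 + 0.5a_A, so a_A = 114 / 0.5 = 228.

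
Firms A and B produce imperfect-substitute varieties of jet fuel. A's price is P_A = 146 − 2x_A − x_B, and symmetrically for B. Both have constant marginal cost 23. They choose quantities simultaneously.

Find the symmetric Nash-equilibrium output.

24.6

Firm A's profit: π = x_A(146 − 2x_A − x_B) − 23x_A.
∂π/∂x_A = 123 − 4x_A − x_B = 0 ⇒ x_A = 30.75 − 0.25x_B.
Setting x_A = x_B in the reaction function: x_A = 30.75 − 0.25x_A, so x_A = 30.75 / 1.25 = 24.6.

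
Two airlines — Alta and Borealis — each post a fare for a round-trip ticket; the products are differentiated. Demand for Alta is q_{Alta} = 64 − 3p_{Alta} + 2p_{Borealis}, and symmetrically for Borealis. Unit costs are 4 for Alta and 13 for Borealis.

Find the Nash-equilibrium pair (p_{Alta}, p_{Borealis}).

20.6875, 24.0625

Alta's profit: π = (p_{Alta} − 4)(64 − 3p_{Alta} + 2p_{Borealis}).
∂π/∂p_{Alta} = 76 − 6p_{Alta} + 2p_{Borealis} = 0 ⇒ p_{Alta} = 38/3 + (1/3)p_{Borealis}.
Similarly p_{Borealis} = 103/6 + (1/3)p_{Alta}.
Plugging p_{Borealis} into Alta's best response: p_{Alta} = 38/3 + (1/3)(103/6 + (1/3)p_{Alta}) ⇒ (8/9)p_{Alta} = 331/18, so p_{Alta} = 20.6875.
Then p_{Borealis} = 103/6 + (1/3)·20.6875 = 24.0625.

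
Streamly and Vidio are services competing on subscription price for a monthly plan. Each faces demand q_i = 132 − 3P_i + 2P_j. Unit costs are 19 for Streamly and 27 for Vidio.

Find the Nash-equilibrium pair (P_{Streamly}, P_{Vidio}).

48.75, 51.75

Streamly's profit: π = (P_{Streamly} − 19)(132 − 3P_{Streamly} + 2P_{Vidio}).
∂π/∂P_{Streamly} = 189 − 6P_{Streamly} + 2P_{Vidio} = 0 ⇒ P_{Streamly} = 31.5 + (1/3)P_{Vidio}.
Similarly P_{Vidio} = 35.5 + (1/3)P_{Streamly}.
Substituting the second reaction function into the first: P_{Streamly} = 31.5 + (1/3)(35.5 + (1/3)P_{Streamly}), which gives (8/9)P_{Streamly} = 130/3 ⇒ P_{Streamly} = 48.75.
Then P_{Vidio} = 35.5 + (1/3)·48.75 = 51.75.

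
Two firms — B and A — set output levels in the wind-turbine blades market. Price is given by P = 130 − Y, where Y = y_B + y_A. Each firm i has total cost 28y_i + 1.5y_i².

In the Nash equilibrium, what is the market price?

Firm B's profit: π = y_B(130 − (y_B + y_A)) − 28y_B − 1.5y_B².
∂π/∂y_B = 102 − 5y_B − y_A = 0, so y_B = 20.4 − 0.2y_A.
By symmetry y_A = y_B; substituting into the reaction function, 1.2y_B = 20.4 and y_B = 17.
Equilibrium price: P = 130 − 34 = 96.

96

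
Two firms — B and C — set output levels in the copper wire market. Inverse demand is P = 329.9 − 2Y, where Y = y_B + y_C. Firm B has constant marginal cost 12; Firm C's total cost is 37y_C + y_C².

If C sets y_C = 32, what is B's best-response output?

Firm B's profit: π = y_B(329.9 − 2(y_B + y_C)) − 12y_B.
∂π/∂y_B = 317.9 − 4y_B − 2y_C = 0, so y_B = 79.475 − 0.5y_C.
At y_C = 32: y_B = 79.475 − 0.5·32 = 63.475.

63.475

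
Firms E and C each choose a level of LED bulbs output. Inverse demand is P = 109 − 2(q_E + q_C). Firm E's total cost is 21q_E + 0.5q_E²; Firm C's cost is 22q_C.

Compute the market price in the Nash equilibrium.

Firm E's profit: π = q_E(109 − 2(q_E + q_C)) − 21q_E − 0.5q_E².
∂π/∂q_E = 88 − 5q_E − 2q_C = 0, so q_E = 17.6 − 0.4q_C.
For C: ∂π/∂q_C = 87 − 4q_C − 2q_E = 0 ⇒ q_C = 21.75 − 0.5q_E.
Substituting the second reaction function into the first: q_E = 17.6 − 0.4(21.75 − 0.5q_E), which gives 0.8q_E = 8.9 ⇒ q_E = 11.125.
Then q_C = 21.75 − 0.5·11.125 = 16.1875.
Equilibrium price: P = 109 − 2·27.3125 = 54.375.

54.375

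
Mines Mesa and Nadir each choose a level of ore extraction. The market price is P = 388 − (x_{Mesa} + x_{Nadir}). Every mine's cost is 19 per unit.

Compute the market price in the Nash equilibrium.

Mine Mesa's profit: π = x_{Mesa}(388 − (x_{Mesa} + x_{Nadir})) − 19x_{Mesa}.
∂π/∂x_{Mesa} = 369 − 2x_{Mesa} − x_{Nadir} = 0, so x_{Mesa} = 184.5 − 0.5x_{Nadir}.
Setting x_{Mesa} = x_{Nadir} in the reaction function: x_{Mesa} = 184.5 − 0.5x_{Mesa}, so x_{Mesa} = 184.5 / 1.5 = 123.
Equilibrium price: P = 388 − 246 = 142.

142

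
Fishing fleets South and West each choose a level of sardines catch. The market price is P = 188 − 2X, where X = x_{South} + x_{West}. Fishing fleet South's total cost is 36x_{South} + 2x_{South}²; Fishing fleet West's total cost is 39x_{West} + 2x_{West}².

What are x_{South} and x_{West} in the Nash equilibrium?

Fishing fleet South's profit: π = x_{South}(188 − 2(x_{South} + x_{West})) − 36x_{South} − 2x_{South}².
∂π/∂x_{South} = 152 − 8x_{South} − 2x_{West} = 0, so x_{South} = 19 − 0.25x_{West}.
By the same steps for West: x_{West} = 18.625 − 0.25x_{South}.
Solving the two reaction functions simultaneously: (1 − (−0.25)(−0.25))x_{South} = 19 − 0.25·18.625, so 0.9375x_{South} = 459/32 and x_{South} = 15.3.
Then x_{West} = 18.625 − 0.25·15.3 = 14.8.

15.3, 14.8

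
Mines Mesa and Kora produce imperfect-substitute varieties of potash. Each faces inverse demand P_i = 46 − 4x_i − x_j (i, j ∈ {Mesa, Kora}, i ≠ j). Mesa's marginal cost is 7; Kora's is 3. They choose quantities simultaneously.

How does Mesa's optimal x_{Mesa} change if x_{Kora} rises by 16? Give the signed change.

Mine Mesa's profit: π = x_{Mesa}(46 − 4x_{Mesa} − x_{Kora}) − 7x_{Mesa}.
∂π/∂x_{Mesa} = 39 − 8x_{Mesa} − x_{Kora} = 0 ⇒ x_{Mesa} = 4.875 − 0.125x_{Kora}.
The reaction-function slope is −0.125, so a 16-unit rise in x_{Kora} moves x_{Mesa} by −0.125 × 16 = −2. Mesa's best response falls — the actions are strategic substitutes.

-2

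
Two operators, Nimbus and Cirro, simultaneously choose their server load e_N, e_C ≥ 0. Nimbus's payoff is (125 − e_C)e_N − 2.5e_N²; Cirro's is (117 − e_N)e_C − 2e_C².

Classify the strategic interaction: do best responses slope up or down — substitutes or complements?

strategic substitutes

Expanding Nimbus's payoff: 125e_N − e_Ce_N − 2.5e_N².
∂π/∂e_N = 125 − e_C − 5e_N = 0, so e_N = 25 − 0.2e_C.
The best-response slope de_N/de_C = −0.2 < 0: the reaction function is downward-sloping, so the choices are strategic substitutes.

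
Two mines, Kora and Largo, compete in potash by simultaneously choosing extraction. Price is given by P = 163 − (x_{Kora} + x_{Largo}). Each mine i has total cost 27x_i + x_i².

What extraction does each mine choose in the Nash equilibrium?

27.2

Mine Kora's profit: π = x_{Kora}(163 − (x_{Kora} + x_{Largo})) − 27x_{Kora} − x_{Kora}².
∂π/∂x_{Kora} = 136 − 4x_{Kora} − x_{Largo} = 0, so x_{Kora} = 34 − 0.25x_{Largo}.
The game is symmetric, so in equilibrium x_{Largo} = x_{Kora}: the reaction function gives 1.25x_{Kora} = 34, hence x_{Kora} = 27.2.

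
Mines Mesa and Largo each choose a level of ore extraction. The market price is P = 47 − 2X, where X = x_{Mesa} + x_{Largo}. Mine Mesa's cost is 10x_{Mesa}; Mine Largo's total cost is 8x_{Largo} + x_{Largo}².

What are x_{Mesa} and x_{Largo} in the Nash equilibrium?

Mine Mesa's profit: π = x_{Mesa}(47 − 2(x_{Mesa} + x_{Largo})) − 10x_{Mesa}.
∂π/∂x_{Mesa} = 37 − 4x_{Mesa} − 2x_{Largo} = 0, so x_{Mesa} = 9.25 − 0.5x_{Largo}.
For Largo: ∂π/∂x_{Largo} = 39 − 6x_{Largo} − 2x_{Mesa} = 0 ⇒ x_{Largo} = 6.5 − (1/3)x_{Mesa}.
Solving the two reaction functions simultaneously: (1 − (−0.5)(−1/3))x_{Mesa} = 9.25 − 0.5·6.5, so (5/6)x_{Mesa} = 6 and x_{Mesa} = 7.2.
Then x_{Largo} = 6.5 − (1/3)·7.2 = 4.1.

7.2, 4.1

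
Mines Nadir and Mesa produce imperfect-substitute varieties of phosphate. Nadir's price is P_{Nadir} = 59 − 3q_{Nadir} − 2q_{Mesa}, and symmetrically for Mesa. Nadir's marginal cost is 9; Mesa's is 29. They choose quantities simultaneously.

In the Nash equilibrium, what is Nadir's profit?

Mine Nadir's profit: π = q_{Nadir}(59 − 3q_{Nadir} − 2q_{Mesa}) − 9q_{Nadir}.
∂π/∂q_{Nadir} = 50 − 6q_{Nadir} − 2q_{Mesa} = 0 ⇒ q_{Nadir} = 25/3 − (1/3)q_{Mesa}.
Similarly q_{Mesa} = 5 − (1/3)q_{Nadir}.
Substituting the second reaction function into the first: q_{Nadir} = 25/3 − (1/3)(5 − (1/3)q_{Nadir}), which gives (8/9)q_{Nadir} = 20/3 ⇒ q_{Nadir} = 7.5.
Then q_{Mesa} = 5 − (1/3)·7.5 = 2.5.
P_{Nadir} = 59 − 3·7.5 − 2·2.5 = 31.5.
Profit = (31.5 − 9)·7.5 = 168.75.

168.75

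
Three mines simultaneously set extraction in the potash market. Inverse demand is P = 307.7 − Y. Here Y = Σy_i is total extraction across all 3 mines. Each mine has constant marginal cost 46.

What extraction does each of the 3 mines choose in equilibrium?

65.425

A representative mine's profit is π_i = y_i(307.7 − Y) − 46y_i, with Y = y_i + Σ_{j≠i} y_j.
First-order condition: 261.7 − 2y_i − Σ_{j≠i} y_j = 0.
With identical mines, set every y_j = y: then 261.7 − 2y − 2y = 0, i.e. y = 261.7/4 = 65.425.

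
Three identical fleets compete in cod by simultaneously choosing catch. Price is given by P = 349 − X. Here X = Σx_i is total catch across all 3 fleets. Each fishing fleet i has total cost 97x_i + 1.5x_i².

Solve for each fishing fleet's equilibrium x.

A representative fishing fleet's profit is π_i = x_i(349 − X) − 97x_i − 1.5x_i², with X = x_i + Σ_{j≠i} x_j.
First-order condition: 252 − 5x_i − Σ_{j≠i} x_j = 0.
With identical fishing fleets, set every x_j = x: then 252 − 5x − 2x = 0, i.e. x = 252/7 = 36.

36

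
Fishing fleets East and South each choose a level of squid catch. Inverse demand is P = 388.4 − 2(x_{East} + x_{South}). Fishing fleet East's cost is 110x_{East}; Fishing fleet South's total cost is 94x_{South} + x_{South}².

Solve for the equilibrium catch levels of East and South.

54.08, 31.04

Fishing fleet East's profit: π = x_{East}(388.4 − 2(x_{East} + x_{South})) − 110x_{East}.
∂π/∂x_{East} = 278.4 − 4x_{East} − 2x_{South} = 0, so x_{East} = 69.6 − 0.5x_{South}.
For South: ∂π/∂x_{South} = 294.4 − 6x_{South} − 2x_{East} = 0 ⇒ x_{South} = 736/15 − (1/3)x_{East}.
Substituting the second reaction function into the first: x_{East} = 69.6 − 0.5(736/15 − (1/3)x_{East}), which gives (5/6)x_{East} = 676/15 ⇒ x_{East} = 54.08.
Then x_{South} = 736/15 − (1/3)·54.08 = 31.04.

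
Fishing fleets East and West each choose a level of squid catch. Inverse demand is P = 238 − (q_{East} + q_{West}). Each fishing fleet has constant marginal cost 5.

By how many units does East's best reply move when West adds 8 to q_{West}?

-4

Fishing fleet East's profit: π = q_{East}(238 − (q_{East} + q_{West})) − 5q_{East}.
∂π/∂q_{East} = 233 − 2q_{East} − q_{West} = 0, so q_{East} = 116.5 − 0.5q_{West}.
The reaction-function slope is −0.5, so an 8-unit rise in q_{West} moves q_{East} by −0.5 × 8 = −4. East's best response falls — the actions are strategic substitutes.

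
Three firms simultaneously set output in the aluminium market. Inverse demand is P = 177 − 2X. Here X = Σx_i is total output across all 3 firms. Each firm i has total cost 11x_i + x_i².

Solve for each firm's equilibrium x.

16.6

A representative firm's profit is π_i = x_i(177 − 2X) − 11x_i − x_i², with X = x_i + Σ_{j≠i} x_j.
First-order condition: 166 − 6x_i − 2Σ_{j≠i} x_j = 0.
In a symmetric equilibrium every firm chooses the same x, so Σ_{j≠i} x_j = 2x. The condition becomes 166 − 10x = 0, giving x = 166/10 = 16.6.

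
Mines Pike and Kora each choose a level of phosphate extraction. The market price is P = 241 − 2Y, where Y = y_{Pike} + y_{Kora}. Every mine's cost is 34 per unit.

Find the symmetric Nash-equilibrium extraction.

34.5

Mine Pike's profit: π = y_{Pike}(241 − 2(y_{Pike} + y_{Kora})) − 34y_{Pike}.
∂π/∂y_{Pike} = 207 − 4y_{Pike} − 2y_{Kora} = 0, so y_{Pike} = 51.75 − 0.5y_{Kora}.
The game is symmetric, so in equilibrium y_{Kora} = y_{Pike}: the reaction function gives 1.5y_{Pike} = 51.75, hence y_{Pike} = 34.5.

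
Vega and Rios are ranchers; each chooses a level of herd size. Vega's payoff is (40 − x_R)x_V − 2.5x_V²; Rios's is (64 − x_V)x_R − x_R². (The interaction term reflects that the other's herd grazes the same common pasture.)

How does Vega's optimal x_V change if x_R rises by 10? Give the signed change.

Expanding Vega's payoff: 40x_V − x_Rx_V − 2.5x_V².
∂π/∂x_V = 40 − x_R − 5x_V = 0, so x_V = 8 − 0.2x_R.
The reaction-function slope is −0.2, so a 10-unit rise in x_R moves x_V by −0.2 × 10 = −2. Vega's best response falls — the actions are strategic substitutes.

-2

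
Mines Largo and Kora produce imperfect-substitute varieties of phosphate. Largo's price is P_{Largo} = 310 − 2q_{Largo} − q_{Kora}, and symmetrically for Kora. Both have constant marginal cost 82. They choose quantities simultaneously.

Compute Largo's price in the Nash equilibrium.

Mine Largo's profit: π = q_{Largo}(310 − 2q_{Largo} − q_{Kora}) − 82q_{Largo}.
∂π/∂q_{Largo} = 228 − 4q_{Largo} − q_{Kora} = 0 ⇒ q_{Largo} = 57 − 0.25q_{Kora}.
By symmetry q_{Kora} = q_{Largo}; substituting into the reaction function, 1.25q_{Largo} = 57 and q_{Largo} = 45.6.
P_{Largo} = 310 − 2·45.6 − 45.6 = 173.2.

173.2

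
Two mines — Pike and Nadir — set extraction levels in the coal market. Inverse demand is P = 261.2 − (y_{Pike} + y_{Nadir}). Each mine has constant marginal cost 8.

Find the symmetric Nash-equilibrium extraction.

Mine Pike's profit: π = y_{Pike}(261.2 − (y_{Pike} + y_{Nadir})) − 8y_{Pike}.
∂π/∂y_{Pike} = 253.2 − 2y_{Pike} − y_{Nadir} = 0, so y_{Pike} = 126.6 − 0.5y_{Nadir}.
By symmetry y_{Nadir} = y_{Pike}; substituting into the reaction function, 1.5y_{Pike} = 126.6 and y_{Pike} = 84.4.

84.4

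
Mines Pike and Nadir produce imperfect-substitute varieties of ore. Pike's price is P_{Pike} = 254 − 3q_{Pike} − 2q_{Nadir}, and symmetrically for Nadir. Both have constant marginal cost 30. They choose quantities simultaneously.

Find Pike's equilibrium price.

114

Mine Pike's profit: π = q_{Pike}(254 − 3q_{Pike} − 2q_{Nadir}) − 30q_{Pike}.
∂π/∂q_{Pike} = 224 − 6q_{Pike} − 2q_{Nadir} = 0 ⇒ q_{Pike} = 112/3 − (1/3)q_{Nadir}.
Setting q_{Pike} = q_{Nadir} in the reaction function: q_{Pike} = 112/3 − (1/3)q_{Pike}, so q_{Pike} = (112/3) / (4/3) = 28.
P_{Pike} = 254 − 3·28 − 2·28 = 114.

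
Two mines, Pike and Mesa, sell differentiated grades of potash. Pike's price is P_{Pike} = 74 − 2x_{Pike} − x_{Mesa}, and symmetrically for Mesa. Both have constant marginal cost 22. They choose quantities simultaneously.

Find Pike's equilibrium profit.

Mine Pike's profit: π = x_{Pike}(74 − 2x_{Pike} − x_{Mesa}) − 22x_{Pike}.
∂π/∂x_{Pike} = 52 − 4x_{Pike} − x_{Mesa} = 0 ⇒ x_{Pike} = 13 − 0.25x_{Mesa}.
Setting x_{Pike} = x_{Mesa} in the reaction function: x_{Pike} = 13 − 0.25x_{Pike}, so x_{Pike} = 13 / 1.25 = 10.4.
P_{Pike} = 74 − 2·10.4 − 10.4 = 42.8.
Profit = (42.8 − 22)·10.4 = 216.32.

216.32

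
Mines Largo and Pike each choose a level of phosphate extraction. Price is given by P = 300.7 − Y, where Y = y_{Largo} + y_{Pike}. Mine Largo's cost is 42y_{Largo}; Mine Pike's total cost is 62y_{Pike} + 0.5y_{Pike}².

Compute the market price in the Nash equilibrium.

149.48

Mine Largo's profit: π = y_{Largo}(300.7 − (y_{Largo} + y_{Pike})) − 42y_{Largo}.
∂π/∂y_{Largo} = 258.7 − 2y_{Largo} − y_{Pike} = 0, so y_{Largo} = 129.35 − 0.5y_{Pike}.
For Pike: ∂π/∂y_{Pike} = 238.7 − 3y_{Pike} − y_{Largo} = 0 ⇒ y_{Pike} = 2387/30 − (1/3)y_{Largo}.
Substituting the second reaction function into the first: y_{Largo} = 129.35 − 0.5(2387/30 − (1/3)y_{Largo}), which gives (5/6)y_{Largo} = 2687/30 ⇒ y_{Largo} = 107.48.
Then y_{Pike} = 2387/30 − (1/3)·107.48 = 43.74.
Equilibrium price: P = 300.7 − 151.22 = 149.48.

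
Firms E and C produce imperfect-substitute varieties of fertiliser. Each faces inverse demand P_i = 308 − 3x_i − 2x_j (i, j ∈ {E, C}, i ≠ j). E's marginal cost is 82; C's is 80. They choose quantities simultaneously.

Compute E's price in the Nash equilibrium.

166.375

Firm E's profit: π = x_E(308 − 3x_E − 2x_C) − 82x_E.
∂π/∂x_E = 226 − 6x_E − 2x_C = 0 ⇒ x_E = 113/3 − (1/3)x_C.
Similarly x_C = 38 − (1/3)x_E.
Substituting the second reaction function into the first: x_E = 113/3 − (1/3)(38 − (1/3)x_E), which gives (8/9)x_E = 25 ⇒ x_E = 28.125.
Then x_C = 38 − (1/3)·28.125 = 28.625.
P_E = 308 − 3·28.125 − 2·28.625 = 166.375.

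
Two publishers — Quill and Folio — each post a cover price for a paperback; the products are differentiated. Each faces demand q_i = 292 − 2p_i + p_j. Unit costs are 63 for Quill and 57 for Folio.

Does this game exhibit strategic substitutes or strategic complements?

strategic complements

Quill's profit: π = (p_{Quill} − 63)(292 − 2p_{Quill} + p_{Folio}).
∂π/∂p_{Quill} = 418 − 4p_{Quill} + p_{Folio} = 0 ⇒ p_{Quill} = 104.5 + 0.25p_{Folio}.
The best-response slope dp_{Quill}/dp_{Folio} = 0.25 > 0: the reaction function is upward-sloping, so the choices are strategic complements.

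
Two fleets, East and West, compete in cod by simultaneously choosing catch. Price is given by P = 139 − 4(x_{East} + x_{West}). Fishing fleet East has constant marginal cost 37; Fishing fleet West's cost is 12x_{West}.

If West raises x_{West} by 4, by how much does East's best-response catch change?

Fishing fleet East's profit: π = x_{East}(139 − 4(x_{East} + x_{West})) − 37x_{East}.
∂π/∂x_{East} = 102 − 8x_{East} − 4x_{West} = 0, so x_{East} = 12.75 − 0.5x_{West}.
The reaction-function slope is −0.5, so a 4-unit rise in x_{West} moves x_{East} by −0.5 × 4 = −2. East's best response falls — the actions are strategic substitutes.

-2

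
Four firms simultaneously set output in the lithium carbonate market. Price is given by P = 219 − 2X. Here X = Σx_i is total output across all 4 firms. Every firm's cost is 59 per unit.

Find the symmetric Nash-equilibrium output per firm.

16

A representative firm's profit is π_i = x_i(219 − 2X) − 59x_i, with X = x_i + Σ_{j≠i} x_j.
First-order condition: 160 − 4x_i − 2Σ_{j≠i} x_j = 0.
With identical firms, set every x_j = x: then 160 − 4x − 6x = 0, i.e. x = 160/10 = 16.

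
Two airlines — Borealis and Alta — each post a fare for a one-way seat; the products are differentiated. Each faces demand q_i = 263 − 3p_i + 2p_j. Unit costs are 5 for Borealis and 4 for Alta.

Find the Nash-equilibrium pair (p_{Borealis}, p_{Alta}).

Borealis's profit: π = (p_{Borealis} − 5)(263 − 3p_{Borealis} + 2p_{Alta}).
∂π/∂p_{Borealis} = 278 − 6p_{Borealis} + 2p_{Alta} = 0 ⇒ p_{Borealis} = 139/3 + (1/3)p_{Alta}.
Similarly p_{Alta} = 275/6 + (1/3)p_{Borealis}.
Plugging p_{Alta} into Borealis's best response: p_{Borealis} = 139/3 + (1/3)(275/6 + (1/3)p_{Borealis}) ⇒ (8/9)p_{Borealis} = 1109/18, so p_{Borealis} = 69.3125.
Then p_{Alta} = 275/6 + (1/3)·69.3125 = 68.9375.

69.3125, 68.9375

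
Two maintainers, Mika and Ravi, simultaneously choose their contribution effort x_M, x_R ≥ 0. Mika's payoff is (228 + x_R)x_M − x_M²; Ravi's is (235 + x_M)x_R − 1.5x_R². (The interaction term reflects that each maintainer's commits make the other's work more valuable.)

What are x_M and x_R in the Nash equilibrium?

Expanding Mika's payoff: 228x_M + x_Rx_M − x_M².
∂π/∂x_M = 228 + x_R − 2x_M = 0, so x_M = 114 + 0.5x_R.
Likewise for Ravi: x_R = 235/3 + (1/3)x_M.
Plugging x_R into Mika's best response: x_M = 114 + 0.5(235/3 + (1/3)x_M) ⇒ (5/6)x_M = 919/6, so x_M = 183.8.
Then x_R = 235/3 + (1/3)·183.8 = 139.6.

183.8, 139.6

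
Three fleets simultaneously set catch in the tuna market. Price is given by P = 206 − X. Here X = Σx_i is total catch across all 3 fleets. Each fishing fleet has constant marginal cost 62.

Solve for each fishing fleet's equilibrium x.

A representative fishing fleet's profit is π_i = x_i(206 − X) − 62x_i, with X = x_i + Σ_{j≠i} x_j.
First-order condition: 144 − 2x_i − Σ_{j≠i} x_j = 0.
Imposing symmetry (x_j = x for all j) turns Σ_{j≠i} x_j into 2x, so 144 = 4x and x = 36.

36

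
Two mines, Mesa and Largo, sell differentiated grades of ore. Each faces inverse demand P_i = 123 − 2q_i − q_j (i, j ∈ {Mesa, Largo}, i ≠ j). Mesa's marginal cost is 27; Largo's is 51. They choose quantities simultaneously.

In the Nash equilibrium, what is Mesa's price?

68.6

Mine Mesa's profit: π = q_{Mesa}(123 − 2q_{Mesa} − q_{Largo}) − 27q_{Mesa}.
∂π/∂q_{Mesa} = 96 − 4q_{Mesa} − q_{Largo} = 0 ⇒ q_{Mesa} = 24 − 0.25q_{Largo}.
Similarly q_{Largo} = 18 − 0.25q_{Mesa}.
Plugging q_{Largo} into Mesa's best response: q_{Mesa} = 24 − 0.25(18 − 0.25q_{Mesa}) ⇒ 0.9375q_{Mesa} = 19.5, so q_{Mesa} = 20.8.
Then q_{Largo} = 18 − 0.25·20.8 = 12.8.
P_{Mesa} = 123 − 2·20.8 − 12.8 = 68.6.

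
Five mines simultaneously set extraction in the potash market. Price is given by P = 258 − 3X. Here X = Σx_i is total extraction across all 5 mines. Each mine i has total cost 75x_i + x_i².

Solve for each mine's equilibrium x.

A representative mine's profit is π_i = x_i(258 − 3X) − 75x_i − x_i², with X = x_i + Σ_{j≠i} x_j.
First-order condition: 183 − 8x_i − 3Σ_{j≠i} x_j = 0.
With identical mines, set every x_j = x: then 183 − 8x − 12x = 0, i.e. x = 183/20 = 9.15.

9.15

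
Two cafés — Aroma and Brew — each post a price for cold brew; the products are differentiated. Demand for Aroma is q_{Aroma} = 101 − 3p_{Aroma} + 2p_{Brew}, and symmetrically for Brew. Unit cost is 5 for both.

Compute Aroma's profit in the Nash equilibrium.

1728

Aroma's profit: π = (p_{Aroma} − 5)(101 − 3p_{Aroma} + 2p_{Brew}).
∂π/∂p_{Aroma} = 116 − 6p_{Aroma} + 2p_{Brew} = 0 ⇒ p_{Aroma} = 58/3 + (1/3)p_{Brew}.
Setting p_{Aroma} = p_{Brew} in the reaction function: p_{Aroma} = 58/3 + (1/3)p_{Aroma}, so p_{Aroma} = (58/3) / (2/3) = 29.
q_{Aroma} = 101 − 3·29 + 2·29 = 72.
Profit = (29 − 5)·72 = 1728.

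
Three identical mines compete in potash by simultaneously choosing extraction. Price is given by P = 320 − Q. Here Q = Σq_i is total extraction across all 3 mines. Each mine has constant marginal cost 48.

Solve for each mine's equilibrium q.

68

A representative mine's profit is π_i = q_i(320 − Q) − 48q_i, with Q = q_i + Σ_{j≠i} q_j.
First-order condition: 272 − 2q_i − Σ_{j≠i} q_j = 0.
In a symmetric equilibrium every mine chooses the same q, so Σ_{j≠i} q_j = 2q. The condition becomes 272 − 4q = 0, giving q = 272/4 = 68.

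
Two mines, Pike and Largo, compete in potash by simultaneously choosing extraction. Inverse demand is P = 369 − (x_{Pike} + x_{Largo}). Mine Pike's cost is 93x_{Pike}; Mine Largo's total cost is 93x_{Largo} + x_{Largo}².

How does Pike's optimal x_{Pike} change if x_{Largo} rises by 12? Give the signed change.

Mine Pike's profit: π = x_{Pike}(369 − (x_{Pike} + x_{Largo})) − 93x_{Pike}.
∂π/∂x_{Pike} = 276 − 2x_{Pike} − x_{Largo} = 0, so x_{Pike} = 138 − 0.5x_{Largo}.
The reaction-function slope is −0.5, so a 12-unit rise in x_{Largo} moves x_{Pike} by −0.5 × 12 = −6. Pike's best response falls — the actions are strategic substitutes.

-6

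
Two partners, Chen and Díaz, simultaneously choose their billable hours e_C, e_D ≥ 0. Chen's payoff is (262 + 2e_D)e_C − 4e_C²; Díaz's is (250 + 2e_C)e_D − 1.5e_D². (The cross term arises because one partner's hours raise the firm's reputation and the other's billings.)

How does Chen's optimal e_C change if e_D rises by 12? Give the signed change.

Expanding Chen's payoff: 262e_C + 2e_De_C − 4e_C².
∂π/∂e_C = 262 + 2e_D − 8e_C = 0, so e_C = 32.75 + 0.25e_D.
The reaction-function slope is 0.25, so a 12-unit rise in e_D moves e_C by 0.25 × 12 = 3. Chen's best response rises — the actions are strategic complements.

3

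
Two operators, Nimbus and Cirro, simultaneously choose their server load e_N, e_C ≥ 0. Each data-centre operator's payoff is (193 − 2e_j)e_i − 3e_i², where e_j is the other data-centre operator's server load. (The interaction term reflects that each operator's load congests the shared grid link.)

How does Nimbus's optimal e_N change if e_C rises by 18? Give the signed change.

-6

Nimbus's payoff is (193 − 2e_C)e_N − 3e_N².
∂π/∂e_N = 193 − 2e_C − 6e_N = 0, so e_N = 193/6 − (1/3)e_C.
The reaction-function slope is −1/3, so an 18-unit rise in e_C moves e_N by −1/3 × 18 = −6. Nimbus's best response falls — the actions are strategic substitutes.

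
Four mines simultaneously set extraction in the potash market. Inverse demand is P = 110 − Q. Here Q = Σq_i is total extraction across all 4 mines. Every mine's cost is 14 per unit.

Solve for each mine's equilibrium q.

19.2

A representative mine's profit is π_i = q_i(110 − Q) − 14q_i, with Q = q_i + Σ_{j≠i} q_j.
First-order condition: 96 − 2q_i − Σ_{j≠i} q_j = 0.
In a symmetric equilibrium every mine chooses the same q, so Σ_{j≠i} q_j = 3q. The condition becomes 96 − 5q = 0, giving q = 96/5 = 19.2.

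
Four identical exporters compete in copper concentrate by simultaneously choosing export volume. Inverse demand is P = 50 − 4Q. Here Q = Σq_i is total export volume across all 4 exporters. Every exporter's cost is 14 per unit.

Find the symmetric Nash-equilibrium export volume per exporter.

1.8

A representative exporter's profit is π_i = q_i(50 − 4Q) − 14q_i, with Q = q_i + Σ_{j≠i} q_j.
First-order condition: 36 − 8q_i − 4Σ_{j≠i} q_j = 0.
In a symmetric equilibrium every exporter chooses the same q, so Σ_{j≠i} q_j = 3q. The condition becomes 36 − 20q = 0, giving q = 36/20 = 1.8.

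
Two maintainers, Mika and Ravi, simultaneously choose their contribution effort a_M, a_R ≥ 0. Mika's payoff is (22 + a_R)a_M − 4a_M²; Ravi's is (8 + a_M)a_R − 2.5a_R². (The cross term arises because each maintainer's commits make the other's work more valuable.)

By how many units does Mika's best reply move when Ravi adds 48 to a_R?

6

Expanding Mika's payoff: 22a_M + a_Ra_M − 4a_M².
∂π/∂a_M = 22 + a_R − 8a_M = 0, so a_M = 2.75 + 0.125a_R.
The reaction-function slope is 0.125, so a 48-unit rise in a_R moves a_M by 0.125 × 48 = 6. Mika's best response rises — the actions are strategic complements.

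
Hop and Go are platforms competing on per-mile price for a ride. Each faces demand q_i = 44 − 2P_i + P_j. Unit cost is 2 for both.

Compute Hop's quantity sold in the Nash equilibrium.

Hop's profit: π = (P_{Hop} − 2)(44 − 2P_{Hop} + P_{Go}).
∂π/∂P_{Hop} = 48 − 4P_{Hop} + P_{Go} = 0 ⇒ P_{Hop} = 12 + 0.25P_{Go}.
By symmetry P_{Go} = P_{Hop}; substituting into the reaction function, 0.75P_{Hop} = 12 and P_{Hop} = 16.
q_{Hop} = 44 − 2·16 + 16 = 28.

28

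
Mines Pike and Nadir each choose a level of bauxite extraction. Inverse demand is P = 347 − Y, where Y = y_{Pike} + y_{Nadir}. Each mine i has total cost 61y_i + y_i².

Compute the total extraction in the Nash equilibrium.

114.4

Mine Pike's profit: π = y_{Pike}(347 − (y_{Pike} + y_{Nadir})) − 61y_{Pike} − y_{Pike}².
∂π/∂y_{Pike} = 286 − 4y_{Pike} − y_{Nadir} = 0, so y_{Pike} = 71.5 − 0.25y_{Nadir}.
Setting y_{Pike} = y_{Nadir} in the reaction function: y_{Pike} = 71.5 − 0.25y_{Pike}, so y_{Pike} = 71.5 / 1.25 = 57.2.
Total extraction: 57.2 + 57.2 = 114.4.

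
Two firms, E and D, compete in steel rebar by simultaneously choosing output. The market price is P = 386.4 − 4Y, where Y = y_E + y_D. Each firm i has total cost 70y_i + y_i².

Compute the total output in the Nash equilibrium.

Firm E's profit: π = y_E(386.4 − 4(y_E + y_D)) − 70y_E − y_E².
∂π/∂y_E = 316.4 − 10y_E − 4y_D = 0, so y_E = 31.64 − 0.4y_D.
By symmetry y_D = y_E; substituting into the reaction function, 1.4y_E = 31.64 and y_E = 22.6.
Total output: 22.6 + 22.6 = 45.2.

45.2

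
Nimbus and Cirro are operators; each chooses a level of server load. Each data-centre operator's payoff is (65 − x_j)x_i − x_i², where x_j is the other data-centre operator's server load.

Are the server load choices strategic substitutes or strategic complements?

Nimbus's payoff is (65 − x_C)x_N − x_N².
∂π/∂x_N = 65 − x_C − 2x_N = 0, so x_N = 32.5 − 0.5x_C.
The best-response slope dx_N/dx_C = −0.5 < 0: the reaction function is downward-sloping, so the choices are strategic substitutes.

strategic substitutes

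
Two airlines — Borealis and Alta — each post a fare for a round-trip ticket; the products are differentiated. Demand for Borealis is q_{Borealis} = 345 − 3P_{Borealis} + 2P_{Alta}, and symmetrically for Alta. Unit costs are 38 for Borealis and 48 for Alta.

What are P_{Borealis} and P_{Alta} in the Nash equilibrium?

Borealis's profit: π = (P_{Borealis} − 38)(345 − 3P_{Borealis} + 2P_{Alta}).
∂π/∂P_{Borealis} = 459 − 6P_{Borealis} + 2P_{Alta} = 0 ⇒ P_{Borealis} = 76.5 + (1/3)P_{Alta}.
Similarly P_{Alta} = 81.5 + (1/3)P_{Borealis}.
Plugging P_{Alta} into Borealis's best response: P_{Borealis} = 76.5 + (1/3)(81.5 + (1/3)P_{Borealis}) ⇒ (8/9)P_{Borealis} = 311/3, so P_{Borealis} = 116.625.
Then P_{Alta} = 81.5 + (1/3)·116.625 = 120.375.

116.625, 120.375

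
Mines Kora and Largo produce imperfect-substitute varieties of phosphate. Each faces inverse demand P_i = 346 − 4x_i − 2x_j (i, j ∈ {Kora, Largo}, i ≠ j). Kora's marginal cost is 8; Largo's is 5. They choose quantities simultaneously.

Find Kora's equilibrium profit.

4542.76

Mine Kora's profit: π = x_{Kora}(346 − 4x_{Kora} − 2x_{Largo}) − 8x_{Kora}.
∂π/∂x_{Kora} = 338 − 8x_{Kora} − 2x_{Largo} = 0 ⇒ x_{Kora} = 42.25 − 0.25x_{Largo}.
Similarly x_{Largo} = 42.625 − 0.25x_{Kora}.
Solving the two reaction functions simultaneously: (1 − (−0.25)(−0.25))x_{Kora} = 42.25 − 0.25·42.625, so 0.9375x_{Kora} = 1011/32 and x_{Kora} = 33.7.
Then x_{Largo} = 42.625 − 0.25·33.7 = 34.2.
P_{Kora} = 346 − 4·33.7 − 2·34.2 = 142.8.
Profit = (142.8 − 8)·33.7 = 4542.76.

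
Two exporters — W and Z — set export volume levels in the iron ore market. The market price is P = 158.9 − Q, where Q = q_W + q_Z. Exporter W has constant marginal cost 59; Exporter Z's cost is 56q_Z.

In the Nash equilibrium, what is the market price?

Exporter W's profit: π = q_W(158.9 − (q_W + q_Z)) − 59q_W.
∂π/∂q_W = 99.9 − 2q_W − q_Z = 0, so q_W = 49.95 − 0.5q_Z.
By the same steps for Z: q_Z = 51.45 − 0.5q_W.
Solving the two reaction functions simultaneously: (1 − (−0.5)(−0.5))q_W = 49.95 − 0.5·51.45, so 0.75q_W = 24.225 and q_W = 32.3.
Then q_Z = 51.45 − 0.5·32.3 = 35.3.
Equilibrium price: P = 158.9 − 67.6 = 91.3.

91.3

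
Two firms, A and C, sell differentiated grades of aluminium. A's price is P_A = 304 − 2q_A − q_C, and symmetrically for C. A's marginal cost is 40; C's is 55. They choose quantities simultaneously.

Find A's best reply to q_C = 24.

Firm A's profit: π = q_A(304 − 2q_A − q_C) − 40q_A.
∂π/∂q_A = 264 − 4q_A − q_C = 0 ⇒ q_A = 66 − 0.25q_C.
At q_C = 24: q_A = 66 − 0.25·24 = 60.

60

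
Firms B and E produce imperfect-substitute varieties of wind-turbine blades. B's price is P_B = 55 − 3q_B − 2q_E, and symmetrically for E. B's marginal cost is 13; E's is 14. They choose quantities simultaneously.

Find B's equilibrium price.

Firm B's profit: π = q_B(55 − 3q_B − 2q_E) − 13q_B.
∂π/∂q_B = 42 − 6q_B − 2q_E = 0 ⇒ q_B = 7 − (1/3)q_E.
Similarly q_E = 41/6 − (1/3)q_B.
Plugging q_E into B's best response: q_B = 7 − (1/3)(41/6 − (1/3)q_B) ⇒ (8/9)q_B = 85/18, so q_B = 5.3125.
Then q_E = 41/6 − (1/3)·5.3125 = 5.0625.
P_B = 55 − 3·5.3125 − 2·5.0625 = 28.9375.

28.9375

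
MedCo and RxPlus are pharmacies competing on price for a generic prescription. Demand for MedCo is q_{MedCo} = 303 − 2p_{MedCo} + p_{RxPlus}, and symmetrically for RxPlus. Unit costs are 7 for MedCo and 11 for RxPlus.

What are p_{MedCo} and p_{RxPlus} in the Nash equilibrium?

MedCo's profit: π = (p_{MedCo} − 7)(303 − 2p_{MedCo} + p_{RxPlus}).
∂π/∂p_{MedCo} = 317 − 4p_{MedCo} + p_{RxPlus} = 0 ⇒ p_{MedCo} = 79.25 + 0.25p_{RxPlus}.
Similarly p_{RxPlus} = 81.25 + 0.25p_{MedCo}.
Substituting the second reaction function into the first: p_{MedCo} = 79.25 + 0.25(81.25 + 0.25p_{MedCo}), which gives 0.9375p_{MedCo} = 99.5625 ⇒ p_{MedCo} = 106.2.
Then p_{RxPlus} = 81.25 + 0.25·106.2 = 107.8.

106.2, 107.8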